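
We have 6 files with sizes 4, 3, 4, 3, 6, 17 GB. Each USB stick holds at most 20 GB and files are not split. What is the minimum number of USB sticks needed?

2

Total = 17 + 6 + 4 + 4 + 3 + 3 = 37 GB.
Lower bound: ⌈37/20⌉ = 2 USB sticks.
A packing using 2 USB sticks:
  USB stick 1: 17 + 3 = 20
  USB stick 2: 6 + 4 + 4 + 3 = 17
This matches the lower bound, so 2 is optimal.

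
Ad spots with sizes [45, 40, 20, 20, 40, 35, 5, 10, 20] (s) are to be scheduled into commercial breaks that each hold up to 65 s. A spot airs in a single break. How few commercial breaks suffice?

Total = 45 + 40 + 40 + 35 + 20 + 20 + 20 + 10 + 5 = 235 s.
Lower bound: ⌈235/65⌉ = 4 commercial breaks.
A packing using 4 commercial breaks:
  break 1: 45 + 20 = 65
  break 2: 40 + 20 + 5 = 65
  break 3: 40 + 20 = 60
  break 4: 35 + 10 = 45
This matches the lower bound, so 4 is optimal.

4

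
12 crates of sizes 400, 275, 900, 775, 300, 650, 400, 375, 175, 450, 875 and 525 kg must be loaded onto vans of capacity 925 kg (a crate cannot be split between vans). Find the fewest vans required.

7

Total = 900 + 875 + 775 + 650 + 525 + 450 + 400 + 400 + 375 + 300 + 275 + 175 = 6100 kg.
Lower bound: ⌈6100/925⌉ = 7 vans.
A packing using 7 vans:
  van 1: 900 = 900
  van 2: 875 = 875
  van 3: 775 = 775
  van 4: 650 + 275 = 925
  van 5: 525 + 400 = 925
  van 6: 450 + 400 = 850
  van 7: 375 + 300 + 175 = 850
This matches the lower bound, so 7 is optimal.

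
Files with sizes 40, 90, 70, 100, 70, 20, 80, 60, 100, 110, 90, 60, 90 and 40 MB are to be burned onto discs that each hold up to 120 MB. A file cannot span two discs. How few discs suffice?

Total = 110 + 100 + 100 + 90 + 90 + 90 + 80 + 70 + 70 + 60 + 60 + 40 + 40 + 20 = 1020 MB.
Lower bound: ⌈1020/120⌉ = 9 discs.
A packing using 10 discs:
  disc 1: 110 = 110
  disc 2: 100 + 20 = 120
  disc 3: 100 = 100
  disc 4: 90 = 90
  disc 5: 90 = 90
  disc 6: 90 = 90
  disc 7: 80 + 40 = 120
  disc 8: 70 + 40 = 110
  disc 9: 70 = 70
  disc 10: 60 + 60 = 120
No arrangement into 9 discs stays within capacity, so 10 is optimal.

10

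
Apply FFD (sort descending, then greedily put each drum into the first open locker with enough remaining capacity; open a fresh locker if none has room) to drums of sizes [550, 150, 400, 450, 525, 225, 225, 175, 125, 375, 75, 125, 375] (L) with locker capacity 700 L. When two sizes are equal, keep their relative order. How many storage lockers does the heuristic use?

Sorted descending: 550, 525, 450, 400, 375, 375, 225, 225, 175, 150, 125, 125, 75.
  550 → locker 1 (new)  [load 550/700]
  525 → locker 2 (new)  [load 525/700]
  450 → locker 3 (new)  [load 450/700]
  400 → locker 4 (new)  [load 400/700]
  375 → locker 5 (new)  [load 375/700]
  375 → locker 6 (new)  [load 375/700]
  225 → locker 3  [load 675/700]
  225 → locker 4  [load 625/700]
  175 → locker 2  [load 700/700]
  150 → locker 1  [load 700/700]
  125 → locker 5  [load 500/700]
  125 → locker 5  [load 625/700]
  75 → locker 4  [load 700/700]
6 storage lockers opened.

6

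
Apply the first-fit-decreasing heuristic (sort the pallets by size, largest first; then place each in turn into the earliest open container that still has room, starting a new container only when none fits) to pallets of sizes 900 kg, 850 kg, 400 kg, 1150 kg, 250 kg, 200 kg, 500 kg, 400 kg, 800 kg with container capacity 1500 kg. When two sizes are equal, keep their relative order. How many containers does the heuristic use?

Sorted descending: 1150, 900, 850, 800, 500, 400, 400, 250, 200.
  1150 → container 1 (new)  [load 1150/1500]
  900 → container 2 (new)  [load 900/1500]
  850 → container 3 (new)  [load 850/1500]
  800 → container 4 (new)  [load 800/1500]
  500 → container 2  [load 1400/1500]
  400 → container 3  [load 1250/1500]
  400 → container 4  [load 1200/1500]
  250 → container 1  [load 1400/1500]
  200 → container 3  [load 1450/1500]
4 containers opened.

4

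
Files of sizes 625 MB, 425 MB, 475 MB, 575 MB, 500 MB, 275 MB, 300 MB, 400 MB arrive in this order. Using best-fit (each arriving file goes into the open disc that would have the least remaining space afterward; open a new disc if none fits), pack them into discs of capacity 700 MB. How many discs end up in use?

  625 → disc 1 (new)  [load 625/700]
  425 → disc 2 (new)  [load 425/700]
  475 → disc 3 (new)  [load 475/700]
  575 → disc 4 (new)  [load 575/700]
  500 → disc 5 (new)  [load 500/700]
  275 → disc 2  [load 700/700]
  300 → disc 6 (new)  [load 300/700]
  400 → disc 6  [load 700/700]
6 discs opened.

6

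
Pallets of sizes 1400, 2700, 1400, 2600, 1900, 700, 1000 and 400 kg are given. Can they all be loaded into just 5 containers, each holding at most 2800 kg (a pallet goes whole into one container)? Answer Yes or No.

Yes

A valid assignment using 5 containers:
  container 1: 2700 = 2700
  container 2: 2600 = 2600
  container 3: 1900 + 700 = 2600
  container 4: 1400 + 1400 = 2800
  container 5: 1000 + 400 = 1400
Every load is within 2800 kg, so 5 containers suffice.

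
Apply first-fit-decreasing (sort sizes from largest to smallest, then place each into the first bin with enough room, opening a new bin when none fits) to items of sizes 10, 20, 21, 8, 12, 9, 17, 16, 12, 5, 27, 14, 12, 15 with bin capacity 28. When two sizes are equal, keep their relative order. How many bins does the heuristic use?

8

Sorted descending: 27, 21, 20, 17, 16, 15, 14, 12, 12, 12, 10, 9, 8, 5.
  27 → bin 1 (new)  [load 27/28]
  21 → bin 2 (new)  [load 21/28]
  20 → bin 3 (new)  [load 20/28]
  17 → bin 4 (new)  [load 17/28]
  16 → bin 5 (new)  [load 16/28]
  15 → bin 6 (new)  [load 15/28]
  14 → bin 7 (new)  [load 14/28]
  12 → bin 5  [load 28/28]
  12 → bin 6  [load 27/28]
  12 → bin 7  [load 26/28]
  10 → bin 4  [load 27/28]
  9 → bin 8 (new)  [load 9/28]
  8 → bin 3  [load 28/28]
  5 → bin 2  [load 26/28]
8 bins opened.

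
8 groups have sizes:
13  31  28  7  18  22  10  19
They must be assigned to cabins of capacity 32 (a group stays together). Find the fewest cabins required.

Total = 31 + 28 + 22 + 19 + 18 + 13 + 10 + 7 = 148.
Lower bound: ⌈148/32⌉ = 5 cabins.
A packing using 5 cabins:
  cabin 1: 31 = 31
  cabin 2: 28 = 28
  cabin 3: 22 + 10 = 32
  cabin 4: 19 + 13 = 32
  cabin 5: 18 + 7 = 25
This matches the lower bound, so 5 is optimal.

5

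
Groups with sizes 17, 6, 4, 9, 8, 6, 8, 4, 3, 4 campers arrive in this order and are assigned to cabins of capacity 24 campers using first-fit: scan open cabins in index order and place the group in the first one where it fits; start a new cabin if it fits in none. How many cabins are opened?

3

  17 → cabin 1 (new)  [load 17/24]
  6 → cabin 1  [load 23/24]
  4 → cabin 2 (new)  [load 4/24]
  9 → cabin 2  [load 13/24]
  8 → cabin 2  [load 21/24]
  6 → cabin 3 (new)  [load 6/24]
  8 → cabin 3  [load 14/24]
  4 → cabin 3  [load 18/24]
  3 → cabin 2  [load 24/24]
  4 → cabin 3  [load 22/24]
3 cabins opened.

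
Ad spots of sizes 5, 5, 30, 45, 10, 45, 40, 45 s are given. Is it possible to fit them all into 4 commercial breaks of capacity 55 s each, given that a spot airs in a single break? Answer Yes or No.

No

Total = 225 s; ⌈225/55⌉ = 5.
At least 5 commercial breaks are required, but only 4 are allowed.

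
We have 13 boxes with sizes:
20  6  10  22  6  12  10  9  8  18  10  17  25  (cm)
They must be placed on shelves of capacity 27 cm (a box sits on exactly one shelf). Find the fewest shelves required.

Total = 25 + 22 + 20 + 18 + 17 + 12 + 10 + 10 + 10 + 9 + 8 + 6 + 6 = 173 cm.
Lower bound: ⌈173/27⌉ = 7 shelves.
A packing using 7 shelves:
  shelf 1: 25 = 25
  shelf 2: 22 = 22
  shelf 3: 20 + 6 = 26
  shelf 4: 18 + 9 = 27
  shelf 5: 17 + 10 = 27
  shelf 6: 12 + 10 = 22
  shelf 7: 10 + 8 + 6 = 24
This matches the lower bound, so 7 is optimal.

7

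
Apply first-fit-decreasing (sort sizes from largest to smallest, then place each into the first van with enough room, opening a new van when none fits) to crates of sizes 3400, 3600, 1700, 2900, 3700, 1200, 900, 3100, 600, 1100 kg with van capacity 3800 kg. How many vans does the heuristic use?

Sorted descending: 3700, 3600, 3400, 3100, 2900, 1700, 1200, 1100, 900, 600.
  3700 → van 1 (new)  [load 3700/3800]
  3600 → van 2 (new)  [load 3600/3800]
  3400 → van 3 (new)  [load 3400/3800]
  3100 → van 4 (new)  [load 3100/3800]
  2900 → van 5 (new)  [load 2900/3800]
  1700 → van 6 (new)  [load 1700/3800]
  1200 → van 6  [load 2900/3800]
  1100 → van 7 (new)  [load 1100/3800]
  900 → van 5  [load 3800/3800]
  600 → van 4  [load 3700/3800]
7 vans opened.

7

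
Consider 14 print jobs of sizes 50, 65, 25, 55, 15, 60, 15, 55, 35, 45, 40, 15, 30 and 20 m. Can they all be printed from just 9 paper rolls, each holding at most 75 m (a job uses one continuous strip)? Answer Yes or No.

A valid assignment using 8 paper rolls:
  roll 1: 65 = 65
  roll 2: 60 + 15 = 75
  roll 3: 55 + 20 = 75
  roll 4: 55 + 15 = 70
  roll 5: 50 + 25 = 75
  roll 6: 45 + 30 = 75
  roll 7: 40 + 35 = 75
  roll 8: 15 = 15
That uses only 8 ≤ 9, so 9 paper rolls are enough.

Yes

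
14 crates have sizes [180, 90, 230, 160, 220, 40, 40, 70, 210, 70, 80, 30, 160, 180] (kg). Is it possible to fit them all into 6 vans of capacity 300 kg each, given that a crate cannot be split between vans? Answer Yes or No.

No

Total = 1760 kg; ⌈1760/300⌉ = 6.
7 crates each exceed half the capacity and cannot share a van, forcing at least 7 vans.
At least 7 vans are required, but only 6 are allowed.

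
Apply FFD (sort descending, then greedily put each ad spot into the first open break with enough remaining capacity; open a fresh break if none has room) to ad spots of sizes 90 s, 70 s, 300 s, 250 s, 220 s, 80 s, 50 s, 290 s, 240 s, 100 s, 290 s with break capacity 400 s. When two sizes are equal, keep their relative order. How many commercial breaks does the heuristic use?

6

Sorted descending: 300, 290, 290, 250, 240, 220, 100, 90, 80, 70, 50.
  300 → break 1 (new)  [load 300/400]
  290 → break 2 (new)  [load 290/400]
  290 → break 3 (new)  [load 290/400]
  250 → break 4 (new)  [load 250/400]
  240 → break 5 (new)  [load 240/400]
  220 → break 6 (new)  [load 220/400]
  100 → break 1  [load 400/400]
  90 → break 2  [load 380/400]
  80 → break 3  [load 370/400]
  70 → break 4  [load 320/400]
  50 → break 4  [load 370/400]
6 commercial breaks opened.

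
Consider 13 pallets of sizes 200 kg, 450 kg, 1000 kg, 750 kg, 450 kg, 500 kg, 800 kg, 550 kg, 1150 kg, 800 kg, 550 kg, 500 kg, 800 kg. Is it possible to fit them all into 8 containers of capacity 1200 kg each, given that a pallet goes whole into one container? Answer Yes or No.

No

Total = 8500 kg; ⌈8500/1200⌉ = 8.
The bound of 8 does not rule out 8, but exhaustive search shows no assignment into 8 containers of capacity 1200 kg exists — the minimum is 9.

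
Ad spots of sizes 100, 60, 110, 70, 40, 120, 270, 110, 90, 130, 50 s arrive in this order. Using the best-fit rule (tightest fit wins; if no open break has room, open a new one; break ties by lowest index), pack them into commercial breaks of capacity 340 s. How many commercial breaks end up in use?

4

  100 → break 1 (new)  [load 100/340]
  60 → break 1  [load 160/340]
  110 → break 1  [load 270/340]
  70 → break 1  [load 340/340]
  40 → break 2 (new)  [load 40/340]
  120 → break 2  [load 160/340]
  270 → break 3 (new)  [load 270/340]
  110 → break 2  [load 270/340]
  90 → break 4 (new)  [load 90/340]
  130 → break 4  [load 220/340]
  50 → break 2  [load 320/340]
4 commercial breaks opened.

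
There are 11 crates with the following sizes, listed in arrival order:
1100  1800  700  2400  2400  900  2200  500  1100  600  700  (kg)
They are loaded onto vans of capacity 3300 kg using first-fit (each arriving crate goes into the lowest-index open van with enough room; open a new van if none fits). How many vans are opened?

5

  1100 → van 1 (new)  [load 1100/3300]
  1800 → van 1  [load 2900/3300]
  700 → van 2 (new)  [load 700/3300]
  2400 → van 2  [load 3100/3300]
  2400 → van 3 (new)  [load 2400/3300]
  900 → van 3  [load 3300/3300]
  2200 → van 4 (new)  [load 2200/3300]
  500 → van 4  [load 2700/3300]
  1100 → van 5 (new)  [load 1100/3300]
  600 → van 4  [load 3300/3300]
  700 → van 5  [load 1800/3300]
5 vans opened.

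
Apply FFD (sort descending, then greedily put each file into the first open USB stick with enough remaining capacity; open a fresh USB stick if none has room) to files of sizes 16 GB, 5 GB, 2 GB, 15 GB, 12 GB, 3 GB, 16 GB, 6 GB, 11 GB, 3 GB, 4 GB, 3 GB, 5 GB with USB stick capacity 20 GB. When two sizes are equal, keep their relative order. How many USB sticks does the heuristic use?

6

Sorted descending: 16, 16, 15, 12, 11, 6, 5, 5, 4, 3, 3, 3, 2.
  16 → USB stick 1 (new)  [load 16/20]
  16 → USB stick 2 (new)  [load 16/20]
  15 → USB stick 3 (new)  [load 15/20]
  12 → USB stick 4 (new)  [load 12/20]
  11 → USB stick 5 (new)  [load 11/20]
  6 → USB stick 4  [load 18/20]
  5 → USB stick 3  [load 20/20]
  5 → USB stick 5  [load 16/20]
  4 → USB stick 1  [load 20/20]
  3 → USB stick 2  [load 19/20]
  3 → USB stick 5  [load 19/20]
  3 → USB stick 6 (new)  [load 3/20]
  2 → USB stick 4  [load 20/20]
6 USB sticks opened.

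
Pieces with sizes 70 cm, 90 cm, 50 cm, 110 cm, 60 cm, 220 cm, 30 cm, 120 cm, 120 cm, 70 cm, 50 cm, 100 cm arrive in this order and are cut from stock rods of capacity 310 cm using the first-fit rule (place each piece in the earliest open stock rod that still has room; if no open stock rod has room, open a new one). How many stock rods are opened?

4

  70 → stock rod 1 (new)  [load 70/310]
  90 → stock rod 1  [load 160/310]
  50 → stock rod 1  [load 210/310]
  110 → stock rod 2 (new)  [load 110/310]
  60 → stock rod 1  [load 270/310]
  220 → stock rod 3 (new)  [load 220/310]
  30 → stock rod 1  [load 300/310]
  120 → stock rod 2  [load 230/310]
  120 → stock rod 4 (new)  [load 120/310]
  70 → stock rod 2  [load 300/310]
  50 → stock rod 3  [load 270/310]
  100 → stock rod 4  [load 220/310]
4 stock rods opened.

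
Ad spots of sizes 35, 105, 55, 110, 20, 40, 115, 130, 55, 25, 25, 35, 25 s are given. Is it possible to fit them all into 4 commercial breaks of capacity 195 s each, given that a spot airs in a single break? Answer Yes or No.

A valid assignment using 4 commercial breaks:
  break 1: 130 + 40 + 25 = 195
  break 2: 115 + 55 + 25 = 195
  break 3: 110 + 55 + 25 = 190
  break 4: 105 + 35 + 35 + 20 = 195
Every load is within 195 s, so 4 commercial breaks suffice.

Yes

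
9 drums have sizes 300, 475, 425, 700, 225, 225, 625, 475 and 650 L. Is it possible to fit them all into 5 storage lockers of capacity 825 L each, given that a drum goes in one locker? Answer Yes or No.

Total = 4100 L; ⌈4100/825⌉ = 5.
6 drums each exceed half the capacity and cannot share a locker, forcing at least 6 storage lockers.
At least 6 storage lockers are required, but only 5 are allowed.

No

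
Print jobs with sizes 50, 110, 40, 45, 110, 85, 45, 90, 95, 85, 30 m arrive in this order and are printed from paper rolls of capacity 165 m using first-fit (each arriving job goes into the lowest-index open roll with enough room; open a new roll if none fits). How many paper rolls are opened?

7

  50 → roll 1 (new)  [load 50/165]
  110 → roll 1  [load 160/165]
  40 → roll 2 (new)  [load 40/165]
  45 → roll 2  [load 85/165]
  110 → roll 3 (new)  [load 110/165]
  85 → roll 4 (new)  [load 85/165]
  45 → roll 2  [load 130/165]
  90 → roll 5 (new)  [load 90/165]
  95 → roll 6 (new)  [load 95/165]
  85 → roll 7 (new)  [load 85/165]
  30 → roll 2  [load 160/165]
7 paper rolls opened.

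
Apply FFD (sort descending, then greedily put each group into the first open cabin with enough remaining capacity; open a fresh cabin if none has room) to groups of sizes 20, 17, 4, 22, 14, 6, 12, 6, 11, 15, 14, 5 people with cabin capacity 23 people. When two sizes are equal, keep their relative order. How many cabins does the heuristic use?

7

Sorted descending: 22, 20, 17, 15, 14, 14, 12, 11, 6, 6, 5, 4.
  22 → cabin 1 (new)  [load 22/23]
  20 → cabin 2 (new)  [load 20/23]
  17 → cabin 3 (new)  [load 17/23]
  15 → cabin 4 (new)  [load 15/23]
  14 → cabin 5 (new)  [load 14/23]
  14 → cabin 6 (new)  [load 14/23]
  12 → cabin 7 (new)  [load 12/23]
  11 → cabin 7  [load 23/23]
  6 → cabin 3  [load 23/23]
  6 → cabin 4  [load 21/23]
  5 → cabin 5  [load 19/23]
  4 → cabin 5  [load 23/23]
7 cabins opened.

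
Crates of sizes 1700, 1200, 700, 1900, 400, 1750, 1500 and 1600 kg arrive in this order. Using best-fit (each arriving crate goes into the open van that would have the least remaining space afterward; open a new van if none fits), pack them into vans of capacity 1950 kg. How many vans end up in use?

6

  1700 → van 1 (new)  [load 1700/1950]
  1200 → van 2 (new)  [load 1200/1950]
  700 → van 2  [load 1900/1950]
  1900 → van 3 (new)  [load 1900/1950]
  400 → van 4 (new)  [load 400/1950]
  1750 → van 5 (new)  [load 1750/1950]
  1500 → van 4  [load 1900/1950]
  1600 → van 6 (new)  [load 1600/1950]
6 vans opened.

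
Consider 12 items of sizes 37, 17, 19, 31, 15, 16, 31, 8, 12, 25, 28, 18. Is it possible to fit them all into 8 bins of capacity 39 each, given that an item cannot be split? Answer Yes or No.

Yes

A valid assignment using 8 bins:
  bin 1: 37 = 37
  bin 2: 31 + 8 = 39
  bin 3: 31 = 31
  bin 4: 28 = 28
  bin 5: 25 + 12 = 37
  bin 6: 19 + 18 = 37
  bin 7: 17 + 16 = 33
  bin 8: 15 = 15
Every load is within 39, so 8 bins suffice.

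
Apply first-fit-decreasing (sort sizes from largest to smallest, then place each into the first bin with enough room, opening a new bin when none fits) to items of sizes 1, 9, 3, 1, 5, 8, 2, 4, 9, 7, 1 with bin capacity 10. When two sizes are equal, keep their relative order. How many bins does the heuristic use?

Sorted descending: 9, 9, 8, 7, 5, 4, 3, 2, 1, 1, 1.
  9 → bin 1 (new)  [load 9/10]
  9 → bin 2 (new)  [load 9/10]
  8 → bin 3 (new)  [load 8/10]
  7 → bin 4 (new)  [load 7/10]
  5 → bin 5 (new)  [load 5/10]
  4 → bin 5  [load 9/10]
  3 → bin 4  [load 10/10]
  2 → bin 3  [load 10/10]
  1 → bin 1  [load 10/10]
  1 → bin 2  [load 10/10]
  1 → bin 5  [load 10/10]
5 bins opened.

5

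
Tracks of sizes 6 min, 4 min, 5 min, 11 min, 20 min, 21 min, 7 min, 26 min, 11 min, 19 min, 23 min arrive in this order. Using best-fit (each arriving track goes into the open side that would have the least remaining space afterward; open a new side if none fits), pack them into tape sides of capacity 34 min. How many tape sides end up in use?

6

  6 → side 1 (new)  [load 6/34]
  4 → side 1  [load 10/34]
  5 → side 1  [load 15/34]
  11 → side 1  [load 26/34]
  20 → side 2 (new)  [load 20/34]
  21 → side 3 (new)  [load 21/34]
  7 → side 1  [load 33/34]
  26 → side 4 (new)  [load 26/34]
  11 → side 3  [load 32/34]
  19 → side 5 (new)  [load 19/34]
  23 → side 6 (new)  [load 23/34]
6 tape sides opened.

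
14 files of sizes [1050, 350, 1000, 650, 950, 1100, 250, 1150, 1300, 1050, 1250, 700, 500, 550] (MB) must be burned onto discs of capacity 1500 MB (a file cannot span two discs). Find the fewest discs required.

9

Total = 1300 + 1250 + 1150 + 1100 + 1050 + 1050 + 1000 + 950 + 700 + 650 + 550 + 500 + 350 + 250 = 11850 MB.
Lower bound: ⌈11850/1500⌉ = 8 discs.
A packing using 9 discs:
  disc 1: 1300 = 1300
  disc 2: 1250 + 250 = 1500
  disc 3: 1150 + 350 = 1500
  disc 4: 1100 = 1100
  disc 5: 1050 = 1050
  disc 6: 1050 = 1050
  disc 7: 1000 + 500 = 1500
  disc 8: 950 + 550 = 1500
  disc 9: 700 + 650 = 1350
No arrangement into 8 discs stays within capacity, so 9 is optimal.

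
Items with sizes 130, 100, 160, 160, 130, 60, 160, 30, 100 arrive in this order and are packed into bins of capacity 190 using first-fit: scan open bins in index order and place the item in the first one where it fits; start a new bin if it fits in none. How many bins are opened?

  130 → bin 1 (new)  [load 130/190]
  100 → bin 2 (new)  [load 100/190]
  160 → bin 3 (new)  [load 160/190]
  160 → bin 4 (new)  [load 160/190]
  130 → bin 5 (new)  [load 130/190]
  60 → bin 1  [load 190/190]
  160 → bin 6 (new)  [load 160/190]
  30 → bin 2  [load 130/190]
  100 → bin 7 (new)  [load 100/190]
7 bins opened.

7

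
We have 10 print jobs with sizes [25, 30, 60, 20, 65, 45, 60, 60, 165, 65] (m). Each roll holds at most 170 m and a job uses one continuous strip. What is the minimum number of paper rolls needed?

4

Total = 165 + 65 + 65 + 60 + 60 + 60 + 45 + 30 + 25 + 20 = 595 m.
Lower bound: ⌈595/170⌉ = 4 paper rolls.
A packing using 4 paper rolls:
  roll 1: 165 = 165
  roll 2: 65 + 65 + 30 = 160
  roll 3: 60 + 60 + 45 = 165
  roll 4: 60 + 25 + 20 = 105
This matches the lower bound, so 4 is optimal.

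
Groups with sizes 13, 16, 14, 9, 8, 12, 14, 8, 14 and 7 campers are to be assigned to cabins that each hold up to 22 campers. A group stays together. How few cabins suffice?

Total = 16 + 14 + 14 + 14 + 13 + 12 + 9 + 8 + 8 + 7 = 115 campers.
Lower bound: ⌈115/22⌉ = 6 cabins.
A packing using 6 cabins:
  cabin 1: 16 = 16
  cabin 2: 14 + 8 = 22
  cabin 3: 14 + 8 = 22
  cabin 4: 14 + 7 = 21
  cabin 5: 13 + 9 = 22
  cabin 6: 12 = 12
This matches the lower bound, so 6 is optimal.

6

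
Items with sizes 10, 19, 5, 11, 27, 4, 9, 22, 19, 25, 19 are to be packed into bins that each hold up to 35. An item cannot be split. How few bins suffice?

Total = 27 + 25 + 22 + 19 + 19 + 19 + 11 + 10 + 9 + 5 + 4 = 170.
Lower bound: ⌈170/35⌉ = 5 bins.
Also, 6 items each exceed 35/2, and no two of those can share a bin, so at least 6 bins are needed.
A packing using 6 bins:
  bin 1: 27 + 5 = 32
  bin 2: 25 + 10 = 35
  bin 3: 22 + 11 = 33
  bin 4: 19 + 9 + 4 = 32
  bin 5: 19 = 19
  bin 6: 19 = 19
This matches the lower bound, so 6 is optimal.

6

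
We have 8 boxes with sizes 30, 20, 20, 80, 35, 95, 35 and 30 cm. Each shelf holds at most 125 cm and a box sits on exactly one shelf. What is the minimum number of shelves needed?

3

Total = 95 + 80 + 35 + 35 + 30 + 30 + 20 + 20 = 345 cm.
Lower bound: ⌈345/125⌉ = 3 shelves.
A packing using 3 shelves:
  shelf 1: 95 + 30 = 125
  shelf 2: 80 + 35 = 115
  shelf 3: 35 + 30 + 20 + 20 = 105
This matches the lower bound, so 3 is optimal.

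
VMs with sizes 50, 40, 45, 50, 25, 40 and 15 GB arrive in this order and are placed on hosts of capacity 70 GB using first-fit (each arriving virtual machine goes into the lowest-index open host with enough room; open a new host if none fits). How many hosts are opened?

  50 → host 1 (new)  [load 50/70]
  40 → host 2 (new)  [load 40/70]
  45 → host 3 (new)  [load 45/70]
  50 → host 4 (new)  [load 50/70]
  25 → host 2  [load 65/70]
  40 → host 5 (new)  [load 40/70]
  15 → host 1  [load 65/70]
5 hosts opened.

5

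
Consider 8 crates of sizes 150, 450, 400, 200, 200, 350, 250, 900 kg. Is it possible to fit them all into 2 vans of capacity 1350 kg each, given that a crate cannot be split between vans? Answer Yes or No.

Total = 2900 kg; ⌈2900/1350⌉ = 3.
At least 3 vans are required, but only 2 are allowed.

No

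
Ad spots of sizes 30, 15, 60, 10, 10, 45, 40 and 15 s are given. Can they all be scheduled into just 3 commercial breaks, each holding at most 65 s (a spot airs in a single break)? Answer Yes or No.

No

Total = 225 s; ⌈225/65⌉ = 4.
At least 4 commercial breaks are required, but only 3 are allowed.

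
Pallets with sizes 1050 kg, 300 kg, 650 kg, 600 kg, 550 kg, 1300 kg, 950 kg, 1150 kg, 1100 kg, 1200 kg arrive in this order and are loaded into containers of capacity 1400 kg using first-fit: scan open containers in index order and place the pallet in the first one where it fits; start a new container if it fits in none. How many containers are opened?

  1050 → container 1 (new)  [load 1050/1400]
  300 → container 1  [load 1350/1400]
  650 → container 2 (new)  [load 650/1400]
  600 → container 2  [load 1250/1400]
  550 → container 3 (new)  [load 550/1400]
  1300 → container 4 (new)  [load 1300/1400]
  950 → container 5 (new)  [load 950/1400]
  1150 → container 6 (new)  [load 1150/1400]
  1100 → container 7 (new)  [load 1100/1400]
  1200 → container 8 (new)  [load 1200/1400]
8 containers opened.

8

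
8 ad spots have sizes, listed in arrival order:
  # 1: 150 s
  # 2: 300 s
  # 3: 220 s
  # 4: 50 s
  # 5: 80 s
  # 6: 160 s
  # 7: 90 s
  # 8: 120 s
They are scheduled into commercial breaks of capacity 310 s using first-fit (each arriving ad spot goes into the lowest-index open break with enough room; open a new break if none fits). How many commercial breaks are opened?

  150 → break 1 (new)  [load 150/310]
  300 → break 2 (new)  [load 300/310]
  220 → break 3 (new)  [load 220/310]
  50 → break 1  [load 200/310]
  80 → break 1  [load 280/310]
  160 → break 4 (new)  [load 160/310]
  90 → break 3  [load 310/310]
  120 → break 4  [load 280/310]
4 commercial breaks opened.

4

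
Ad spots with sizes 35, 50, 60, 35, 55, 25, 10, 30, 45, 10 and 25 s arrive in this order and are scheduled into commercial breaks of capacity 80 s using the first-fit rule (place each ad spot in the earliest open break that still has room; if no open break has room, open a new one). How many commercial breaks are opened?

5

  35 → break 1 (new)  [load 35/80]
  50 → break 2 (new)  [load 50/80]
  60 → break 3 (new)  [load 60/80]
  35 → break 1  [load 70/80]
  55 → break 4 (new)  [load 55/80]
  25 → break 2  [load 75/80]
  10 → break 1  [load 80/80]
  30 → break 5 (new)  [load 30/80]
  45 → break 5  [load 75/80]
  10 → break 3  [load 70/80]
  25 → break 4  [load 80/80]
5 commercial breaks opened.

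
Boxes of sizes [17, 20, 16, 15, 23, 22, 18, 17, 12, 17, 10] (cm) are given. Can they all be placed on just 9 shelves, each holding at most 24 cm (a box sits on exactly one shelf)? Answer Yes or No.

Total = 187 cm; ⌈187/24⌉ = 8.
9 boxes each exceed half the capacity and cannot share a shelf, forcing at least 9 shelves.
The bound of 9 does not rule out 9, but exhaustive search shows no assignment into 9 shelves of capacity 24 cm exists — the minimum is 10.

No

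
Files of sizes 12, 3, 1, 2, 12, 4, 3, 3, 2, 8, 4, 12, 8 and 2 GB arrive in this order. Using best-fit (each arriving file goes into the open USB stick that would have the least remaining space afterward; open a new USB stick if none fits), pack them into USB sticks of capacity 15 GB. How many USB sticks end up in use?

  12 → USB stick 1 (new)  [load 12/15]
  3 → USB stick 1  [load 15/15]
  1 → USB stick 2 (new)  [load 1/15]
  2 → USB stick 2  [load 3/15]
  12 → USB stick 2  [load 15/15]
  4 → USB stick 3 (new)  [load 4/15]
  3 → USB stick 3  [load 7/15]
  3 → USB stick 3  [load 10/15]
  2 → USB stick 3  [load 12/15]
  8 → USB stick 4 (new)  [load 8/15]
  4 → USB stick 4  [load 12/15]
  12 → USB stick 5 (new)  [load 12/15]
  8 → USB stick 6 (new)  [load 8/15]
  2 → USB stick 3  [load 14/15]
6 USB sticks opened.

6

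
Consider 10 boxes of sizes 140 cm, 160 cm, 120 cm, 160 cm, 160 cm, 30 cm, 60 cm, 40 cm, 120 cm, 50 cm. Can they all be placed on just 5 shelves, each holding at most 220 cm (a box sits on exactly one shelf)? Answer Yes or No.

Total = 1040 cm; ⌈1040/220⌉ = 5.
6 boxes each exceed half the capacity and cannot share a shelf, forcing at least 6 shelves.
At least 6 shelves are required, but only 5 are allowed.

No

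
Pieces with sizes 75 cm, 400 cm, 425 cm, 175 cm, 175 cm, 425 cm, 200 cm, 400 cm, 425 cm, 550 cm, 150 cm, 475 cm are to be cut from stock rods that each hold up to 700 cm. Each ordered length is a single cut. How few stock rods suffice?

Total = 550 + 475 + 425 + 425 + 425 + 400 + 400 + 200 + 175 + 175 + 150 + 75 = 3875 cm.
Lower bound: ⌈3875/700⌉ = 6 stock rods.
Also, 7 pieces each exceed 350 cm, and no two of those can share a stock rod, so at least 7 stock rods are needed.
A packing using 7 stock rods:
  stock rod 1: 550 + 150 = 700
  stock rod 2: 475 + 200 = 675
  stock rod 3: 425 + 175 + 75 = 675
  stock rod 4: 425 + 175 = 600
  stock rod 5: 425 = 425
  stock rod 6: 400 = 400
  stock rod 7: 400 = 400
This matches the lower bound, so 7 is optimal.

7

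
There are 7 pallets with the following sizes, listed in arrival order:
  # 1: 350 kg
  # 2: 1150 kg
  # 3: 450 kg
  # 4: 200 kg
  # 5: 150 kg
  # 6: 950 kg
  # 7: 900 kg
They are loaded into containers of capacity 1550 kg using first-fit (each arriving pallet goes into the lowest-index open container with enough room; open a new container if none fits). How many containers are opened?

4

  350 → container 1 (new)  [load 350/1550]
  1150 → container 1  [load 1500/1550]
  450 → container 2 (new)  [load 450/1550]
  200 → container 2  [load 650/1550]
  150 → container 2  [load 800/1550]
  950 → container 3 (new)  [load 950/1550]
  900 → container 4 (new)  [load 900/1550]
4 containers opened.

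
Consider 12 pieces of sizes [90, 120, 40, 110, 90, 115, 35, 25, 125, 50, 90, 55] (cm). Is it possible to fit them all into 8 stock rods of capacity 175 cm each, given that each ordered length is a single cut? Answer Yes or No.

A valid assignment using 7 stock rods:
  stock rod 1: 125 + 50 = 175
  stock rod 2: 120 + 55 = 175
  stock rod 3: 115 + 40 = 155
  stock rod 4: 110 + 35 + 25 = 170
  stock rod 5: 90 = 90
  stock rod 6: 90 = 90
  stock rod 7: 90 = 90
That uses only 7 ≤ 8, so 8 stock rods are enough.

Yes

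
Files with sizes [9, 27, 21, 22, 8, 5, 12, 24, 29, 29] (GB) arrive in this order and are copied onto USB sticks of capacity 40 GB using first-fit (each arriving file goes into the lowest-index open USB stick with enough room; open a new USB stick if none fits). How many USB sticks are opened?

  9 → USB stick 1 (new)  [load 9/40]
  27 → USB stick 1  [load 36/40]
  21 → USB stick 2 (new)  [load 21/40]
  22 → USB stick 3 (new)  [load 22/40]
  8 → USB stick 2  [load 29/40]
  5 → USB stick 2  [load 34/40]
  12 → USB stick 3  [load 34/40]
  24 → USB stick 4 (new)  [load 24/40]
  29 → USB stick 5 (new)  [load 29/40]
  29 → USB stick 6 (new)  [load 29/40]
6 USB sticks opened.

6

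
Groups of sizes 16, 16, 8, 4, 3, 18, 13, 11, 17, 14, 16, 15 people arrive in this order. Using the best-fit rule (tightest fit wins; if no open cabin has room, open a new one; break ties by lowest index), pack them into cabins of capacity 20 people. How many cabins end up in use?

  16 → cabin 1 (new)  [load 16/20]
  16 → cabin 2 (new)  [load 16/20]
  8 → cabin 3 (new)  [load 8/20]
  4 → cabin 1  [load 20/20]
  3 → cabin 2  [load 19/20]
  18 → cabin 4 (new)  [load 18/20]
  13 → cabin 5 (new)  [load 13/20]
  11 → cabin 3  [load 19/20]
  17 → cabin 6 (new)  [load 17/20]
  14 → cabin 7 (new)  [load 14/20]
  16 → cabin 8 (new)  [load 16/20]
  15 → cabin 9 (new)  [load 15/20]
9 cabins opened.

9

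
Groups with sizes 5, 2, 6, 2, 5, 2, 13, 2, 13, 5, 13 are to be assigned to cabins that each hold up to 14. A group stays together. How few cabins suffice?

Total = 13 + 13 + 13 + 6 + 5 + 5 + 5 + 2 + 2 + 2 + 2 = 68.
Lower bound: ⌈68/14⌉ = 5 cabins.
A packing using 6 cabins:
  cabin 1: 13 = 13
  cabin 2: 13 = 13
  cabin 3: 13 = 13
  cabin 4: 6 + 5 + 2 = 13
  cabin 5: 5 + 5 + 2 + 2 = 14
  cabin 6: 2 = 2
No arrangement into 5 cabins stays within capacity, so 6 is optimal.

6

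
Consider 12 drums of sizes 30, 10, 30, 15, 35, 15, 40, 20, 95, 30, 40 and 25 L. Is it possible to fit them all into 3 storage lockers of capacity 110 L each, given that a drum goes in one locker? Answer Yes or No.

Total = 385 L; ⌈385/110⌉ = 4.
At least 4 storage lockers are required, but only 3 are allowed.

No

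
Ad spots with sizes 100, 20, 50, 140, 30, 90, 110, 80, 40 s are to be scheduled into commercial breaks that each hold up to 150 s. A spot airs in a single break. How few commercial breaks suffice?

5

Total = 140 + 110 + 100 + 90 + 80 + 50 + 40 + 30 + 20 = 660 s.
Lower bound: ⌈660/150⌉ = 5 commercial breaks.
A packing using 5 commercial breaks:
  break 1: 140 = 140
  break 2: 110 + 40 = 150
  break 3: 100 + 50 = 150
  break 4: 90 + 30 + 20 = 140
  break 5: 80 = 80
This matches the lower bound, so 5 is optimal.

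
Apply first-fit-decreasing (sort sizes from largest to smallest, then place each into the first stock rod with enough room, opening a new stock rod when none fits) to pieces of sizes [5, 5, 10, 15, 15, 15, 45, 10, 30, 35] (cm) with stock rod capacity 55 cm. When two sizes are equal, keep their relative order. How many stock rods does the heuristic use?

Sorted descending: 45, 35, 30, 15, 15, 15, 10, 10, 5, 5.
  45 → stock rod 1 (new)  [load 45/55]
  35 → stock rod 2 (new)  [load 35/55]
  30 → stock rod 3 (new)  [load 30/55]
  15 → stock rod 2  [load 50/55]
  15 → stock rod 3  [load 45/55]
  15 → stock rod 4 (new)  [load 15/55]
  10 → stock rod 1  [load 55/55]
  10 → stock rod 3  [load 55/55]
  5 → stock rod 2  [load 55/55]
  5 → stock rod 4  [load 20/55]
4 stock rods opened.

4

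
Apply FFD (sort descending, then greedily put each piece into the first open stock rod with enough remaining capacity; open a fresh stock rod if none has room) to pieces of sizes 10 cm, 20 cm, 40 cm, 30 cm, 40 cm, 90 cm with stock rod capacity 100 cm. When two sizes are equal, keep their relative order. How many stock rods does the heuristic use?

3

Sorted descending: 90, 40, 40, 30, 20, 10.
  90 → stock rod 1 (new)  [load 90/100]
  40 → stock rod 2 (new)  [load 40/100]
  40 → stock rod 2  [load 80/100]
  30 → stock rod 3 (new)  [load 30/100]
  20 → stock rod 2  [load 100/100]
  10 → stock rod 1  [load 100/100]
3 stock rods opened.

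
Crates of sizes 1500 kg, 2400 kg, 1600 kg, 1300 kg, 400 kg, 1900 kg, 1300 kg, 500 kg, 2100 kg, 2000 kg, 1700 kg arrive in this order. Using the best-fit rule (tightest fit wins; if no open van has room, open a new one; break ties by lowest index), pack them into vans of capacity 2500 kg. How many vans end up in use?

9

  1500 → van 1 (new)  [load 1500/2500]
  2400 → van 2 (new)  [load 2400/2500]
  1600 → van 3 (new)  [load 1600/2500]
  1300 → van 4 (new)  [load 1300/2500]
  400 → van 3  [load 2000/2500]
  1900 → van 5 (new)  [load 1900/2500]
  1300 → van 6 (new)  [load 1300/2500]
  500 → van 3  [load 2500/2500]
  2100 → van 7 (new)  [load 2100/2500]
  2000 → van 8 (new)  [load 2000/2500]
  1700 → van 9 (new)  [load 1700/2500]
9 vans opened.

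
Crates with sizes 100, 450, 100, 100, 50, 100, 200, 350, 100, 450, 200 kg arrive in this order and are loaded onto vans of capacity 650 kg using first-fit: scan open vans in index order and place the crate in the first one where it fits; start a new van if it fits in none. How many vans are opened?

  100 → van 1 (new)  [load 100/650]
  450 → van 1  [load 550/650]
  100 → van 1  [load 650/650]
  100 → van 2 (new)  [load 100/650]
  50 → van 2  [load 150/650]
  100 → van 2  [load 250/650]
  200 → van 2  [load 450/650]
  350 → van 3 (new)  [load 350/650]
  100 → van 2  [load 550/650]
  450 → van 4 (new)  [load 450/650]
  200 → van 3  [load 550/650]
4 vans opened.

4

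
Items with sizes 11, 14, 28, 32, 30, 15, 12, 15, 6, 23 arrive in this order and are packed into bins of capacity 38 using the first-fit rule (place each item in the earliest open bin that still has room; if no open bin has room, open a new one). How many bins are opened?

6

  11 → bin 1 (new)  [load 11/38]
  14 → bin 1  [load 25/38]
  28 → bin 2 (new)  [load 28/38]
  32 → bin 3 (new)  [load 32/38]
  30 → bin 4 (new)  [load 30/38]
  15 → bin 5 (new)  [load 15/38]
  12 → bin 1  [load 37/38]
  15 → bin 5  [load 30/38]
  6 → bin 2  [load 34/38]
  23 → bin 6 (new)  [load 23/38]
6 bins opened.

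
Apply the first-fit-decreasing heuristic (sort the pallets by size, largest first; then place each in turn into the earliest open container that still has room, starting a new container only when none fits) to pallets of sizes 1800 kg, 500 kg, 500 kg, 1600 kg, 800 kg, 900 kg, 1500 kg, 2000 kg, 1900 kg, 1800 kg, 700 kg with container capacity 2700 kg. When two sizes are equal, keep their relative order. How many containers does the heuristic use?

6

Sorted descending: 2000, 1900, 1800, 1800, 1600, 1500, 900, 800, 700, 500, 500.
  2000 → container 1 (new)  [load 2000/2700]
  1900 → container 2 (new)  [load 1900/2700]
  1800 → container 3 (new)  [load 1800/2700]
  1800 → container 4 (new)  [load 1800/2700]
  1600 → container 5 (new)  [load 1600/2700]
  1500 → container 6 (new)  [load 1500/2700]
  900 → container 3  [load 2700/2700]
  800 → container 2  [load 2700/2700]
  700 → container 1  [load 2700/2700]
  500 → container 4  [load 2300/2700]
  500 → container 5  [load 2100/2700]
6 containers opened.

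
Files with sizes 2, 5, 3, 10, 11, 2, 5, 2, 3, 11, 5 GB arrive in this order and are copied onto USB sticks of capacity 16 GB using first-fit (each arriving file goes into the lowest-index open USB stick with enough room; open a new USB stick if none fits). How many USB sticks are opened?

  2 → USB stick 1 (new)  [load 2/16]
  5 → USB stick 1  [load 7/16]
  3 → USB stick 1  [load 10/16]
  10 → USB stick 2 (new)  [load 10/16]
  11 → USB stick 3 (new)  [load 11/16]
  2 → USB stick 1  [load 12/16]
  5 → USB stick 2  [load 15/16]
  2 → USB stick 1  [load 14/16]
  3 → USB stick 3  [load 14/16]
  11 → USB stick 4 (new)  [load 11/16]
  5 → USB stick 4  [load 16/16]
4 USB sticks opened.

4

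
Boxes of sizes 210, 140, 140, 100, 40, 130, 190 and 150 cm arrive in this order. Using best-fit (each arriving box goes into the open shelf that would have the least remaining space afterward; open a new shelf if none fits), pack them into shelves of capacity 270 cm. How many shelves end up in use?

5

  210 → shelf 1 (new)  [load 210/270]
  140 → shelf 2 (new)  [load 140/270]
  140 → shelf 3 (new)  [load 140/270]
  100 → shelf 2  [load 240/270]
  40 → shelf 1  [load 250/270]
  130 → shelf 3  [load 270/270]
  190 → shelf 4 (new)  [load 190/270]
  150 → shelf 5 (new)  [load 150/270]
5 shelves opened.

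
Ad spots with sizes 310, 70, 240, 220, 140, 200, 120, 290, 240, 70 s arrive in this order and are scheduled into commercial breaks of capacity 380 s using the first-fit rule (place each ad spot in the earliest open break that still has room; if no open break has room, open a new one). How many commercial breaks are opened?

6

  310 → break 1 (new)  [load 310/380]
  70 → break 1  [load 380/380]
  240 → break 2 (new)  [load 240/380]
  220 → break 3 (new)  [load 220/380]
  140 → break 2  [load 380/380]
  200 → break 4 (new)  [load 200/380]
  120 → break 3  [load 340/380]
  290 → break 5 (new)  [load 290/380]
  240 → break 6 (new)  [load 240/380]
  70 → break 4  [load 270/380]
6 commercial breaks opened.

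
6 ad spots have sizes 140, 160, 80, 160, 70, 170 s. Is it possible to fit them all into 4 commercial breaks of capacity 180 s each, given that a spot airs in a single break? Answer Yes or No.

No

Total = 780 s; ⌈780/180⌉ = 5.
At least 5 commercial breaks are required, but only 4 are allowed.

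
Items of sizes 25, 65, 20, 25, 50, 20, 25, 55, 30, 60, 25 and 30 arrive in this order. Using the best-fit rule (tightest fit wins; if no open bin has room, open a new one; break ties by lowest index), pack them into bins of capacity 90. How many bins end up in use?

6

  25 → bin 1 (new)  [load 25/90]
  65 → bin 1  [load 90/90]
  20 → bin 2 (new)  [load 20/90]
  25 → bin 2  [load 45/90]
  50 → bin 3 (new)  [load 50/90]
  20 → bin 3  [load 70/90]
  25 → bin 2  [load 70/90]
  55 → bin 4 (new)  [load 55/90]
  30 → bin 4  [load 85/90]
  60 → bin 5 (new)  [load 60/90]
  25 → bin 5  [load 85/90]
  30 → bin 6 (new)  [load 30/90]
6 bins opened.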